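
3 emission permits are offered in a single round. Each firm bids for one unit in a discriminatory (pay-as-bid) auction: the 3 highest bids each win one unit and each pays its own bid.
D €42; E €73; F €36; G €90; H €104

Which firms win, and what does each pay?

Bids ranked high→low: 104 (H), 90 (G), 73 (E), 42 (D), 36 (F)
Top 3: H, G, E.
Each winner pays its own bid: H €104, G €90, E €73.

H €104, G €90, E €73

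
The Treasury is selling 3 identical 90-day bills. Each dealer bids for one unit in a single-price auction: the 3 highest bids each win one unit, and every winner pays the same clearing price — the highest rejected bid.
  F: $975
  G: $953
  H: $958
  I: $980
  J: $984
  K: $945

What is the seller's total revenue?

Bids ranked high→low: 984 (J), 980 (I), 975 (F), 958 (H), 953 (G), …
Top 3: J, I, F.
Highest unsuccessful bid: $958 → clearing price.
Total revenue = 3 × $958 = $2,874.

Total revenue: $2,874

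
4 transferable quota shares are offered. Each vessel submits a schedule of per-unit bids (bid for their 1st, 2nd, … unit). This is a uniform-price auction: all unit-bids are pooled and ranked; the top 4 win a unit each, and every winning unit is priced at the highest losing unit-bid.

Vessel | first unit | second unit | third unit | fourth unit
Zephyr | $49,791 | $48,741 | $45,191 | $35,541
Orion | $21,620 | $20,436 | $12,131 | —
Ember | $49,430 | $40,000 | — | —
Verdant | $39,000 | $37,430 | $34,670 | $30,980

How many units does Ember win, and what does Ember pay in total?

Merging the schedules and taking the best 4: 49,791 (Zephyr-1), 49,430 (Ember-1), 48,741 (Zephyr-2), 45,191 (Zephyr-3)
Highest rejected unit-bid = $40,000.
Ember wins 1 unit(s) at $40,000 each.

Ember: 1 unit, pays $40,000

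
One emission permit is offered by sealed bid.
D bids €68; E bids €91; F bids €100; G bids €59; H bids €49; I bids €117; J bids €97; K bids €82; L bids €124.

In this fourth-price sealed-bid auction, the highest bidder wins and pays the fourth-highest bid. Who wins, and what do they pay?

Rule: the highest bidder wins and pays the fourth-highest bid.
Sorting bids: 124 (L) > 117 (I) > 100 (F) > 97 (J) > 91 (E) > 82 (K) > …
L wins; payment is bid #4 in the ranking = €97.

L pays €97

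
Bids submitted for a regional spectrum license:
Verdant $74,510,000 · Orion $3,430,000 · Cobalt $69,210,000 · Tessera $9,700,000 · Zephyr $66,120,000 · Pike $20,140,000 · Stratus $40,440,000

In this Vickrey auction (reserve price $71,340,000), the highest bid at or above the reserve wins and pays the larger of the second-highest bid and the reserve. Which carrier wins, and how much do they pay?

Bids in order: 74,510,000 (Verdant) > 69,210,000 (Cobalt) > 66,120,000 (Zephyr) > 40,440,000 (Stratus) > 20,140,000 (Pike) > 9,700,000 (Tessera) > …
Highest eligible bid: Verdant at $74,510,000.
max(second-highest $69,210,000, reserve $71,340,000) = $71,340,000.

Verdant pays $71,340,000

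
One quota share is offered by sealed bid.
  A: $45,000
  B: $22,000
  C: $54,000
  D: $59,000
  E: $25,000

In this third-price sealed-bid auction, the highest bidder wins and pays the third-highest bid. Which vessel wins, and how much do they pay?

Rule: the highest bidder wins and pays the third-highest bid.
Bids in order: 59,000 (D) > 54,000 (C) > 45,000 (A) > 25,000 (E) > 22,000 (B)
D wins; payment is bid #3 in the ranking = $45,000.

D pays $45,000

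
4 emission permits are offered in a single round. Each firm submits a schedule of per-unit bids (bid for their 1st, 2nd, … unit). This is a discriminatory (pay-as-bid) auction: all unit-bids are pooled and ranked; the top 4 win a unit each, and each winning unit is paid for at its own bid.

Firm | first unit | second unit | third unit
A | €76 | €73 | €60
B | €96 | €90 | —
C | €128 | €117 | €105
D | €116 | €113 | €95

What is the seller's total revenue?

Total revenue: €474

Pooled unit-bids ranked (top 4): 128 (C-1), 117 (C-2), 116 (D-1), 113 (D-2)
Next rejected bid: €105 (not a price — pay-as-bid).
Each winning unit pays its own bid.
Revenue = 128 + 117 + 116 + 113 = €474.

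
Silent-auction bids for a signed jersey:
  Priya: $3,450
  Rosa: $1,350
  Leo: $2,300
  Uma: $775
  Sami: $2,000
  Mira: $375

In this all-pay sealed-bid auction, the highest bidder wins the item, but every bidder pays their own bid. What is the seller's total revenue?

All-pay sealed-bid auction: the highest bidder wins the item, but every bidder pays their own bid.
Bids in order: 3,450 (Priya) > 2,300 (Leo) > 2,000 (Sami) > 1,350 (Rosa) > 775 (Uma) > 375 (Mira)
Every bidder forfeits their bid regardless of winning.
Revenue = 3,450 + 1,350 + 2,300 + 775 + 2,000 + 375 = $10,250.

Total revenue: $10,250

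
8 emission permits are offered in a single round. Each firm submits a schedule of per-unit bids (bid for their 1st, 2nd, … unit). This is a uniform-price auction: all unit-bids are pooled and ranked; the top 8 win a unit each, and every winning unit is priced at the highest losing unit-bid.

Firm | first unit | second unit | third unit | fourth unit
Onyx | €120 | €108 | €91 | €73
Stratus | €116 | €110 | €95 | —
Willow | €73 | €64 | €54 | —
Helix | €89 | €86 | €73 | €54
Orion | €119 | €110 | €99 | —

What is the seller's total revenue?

Pooled unit-bids ranked (top 8): 120 (Onyx-1), 119 (Orion-1), 116 (Stratus-1), 110 (Stratus-2), 110 (Orion-2), 108 (Onyx-2), 99 (Orion-3), 95 (Stratus-3)
Highest rejected unit-bid = €91.
Allocation: Onyx 2, Orion 3, Stratus 3. Every unit priced at €91.
Revenue = 8 × 91 = €728.

Total revenue: €728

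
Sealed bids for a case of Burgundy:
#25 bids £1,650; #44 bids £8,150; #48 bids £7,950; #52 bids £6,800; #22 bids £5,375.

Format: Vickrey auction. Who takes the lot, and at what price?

Rule: the highest bidder wins and pays the second-highest bid.
Sorting bids: 8,150 (#44) > 7,950 (#48) > 6,800 (#52) > 5,375 (#22) > 1,650 (#25)
#44 wins with the highest bid; price is set by the runner-up at £7,950.

#44 pays £7,950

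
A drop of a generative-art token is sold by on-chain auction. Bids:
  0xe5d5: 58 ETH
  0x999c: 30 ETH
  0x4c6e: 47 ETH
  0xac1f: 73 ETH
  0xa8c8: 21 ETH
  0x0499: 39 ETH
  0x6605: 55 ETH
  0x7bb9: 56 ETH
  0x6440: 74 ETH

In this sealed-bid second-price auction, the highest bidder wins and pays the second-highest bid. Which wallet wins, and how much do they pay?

0x6440 pays 73 ETH

Bids in order: 74 (0x6440) > 73 (0xac1f) > 58 (0xe5d5) > 56 (0x7bb9) > 55 (0x6605) > 47 (0x4c6e) > …
0x6440 is highest; pays the second-highest bid, 73 ETH.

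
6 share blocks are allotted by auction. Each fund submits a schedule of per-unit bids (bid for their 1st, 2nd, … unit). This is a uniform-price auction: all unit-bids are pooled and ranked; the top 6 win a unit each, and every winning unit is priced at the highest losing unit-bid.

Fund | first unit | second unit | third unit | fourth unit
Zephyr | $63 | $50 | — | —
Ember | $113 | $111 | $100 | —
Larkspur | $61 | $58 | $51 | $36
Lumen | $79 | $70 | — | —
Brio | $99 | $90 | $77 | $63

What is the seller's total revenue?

Total revenue: $462

Merging the schedules and taking the best 6: 113 (Ember-1), 111 (Ember-2), 100 (Ember-3), 99 (Brio-1), 90 (Brio-2), 79 (Lumen-1)
The (k+1)-th unit-bid is $77.
Allocation: Brio 2, Ember 3, Lumen 1. Every unit priced at $77.
Revenue = 6 × 77 = $462.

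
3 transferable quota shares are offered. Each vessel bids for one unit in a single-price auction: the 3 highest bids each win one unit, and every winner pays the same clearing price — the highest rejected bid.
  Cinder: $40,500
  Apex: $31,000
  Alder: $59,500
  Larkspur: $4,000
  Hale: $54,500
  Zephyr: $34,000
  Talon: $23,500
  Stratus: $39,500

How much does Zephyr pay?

Zephyr pays $0

Sorting: 59,500 (Alder), 54,500 (Hale), 40,500 (Cinder), 39,500 (Stratus), 34,000 (Zephyr), …
Winners (3 units): Alder, Hale, Cinder.
Clearing price = highest rejected bid = $39,500.
Zephyr does not win → pays $0.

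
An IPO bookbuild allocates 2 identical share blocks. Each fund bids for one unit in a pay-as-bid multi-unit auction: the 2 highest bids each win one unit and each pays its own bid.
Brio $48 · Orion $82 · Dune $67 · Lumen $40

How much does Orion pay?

Ordering the bids: 82 (Orion), 67 (Dune), 48 (Brio), 40 (Lumen)
Winners (2 units): Orion, Dune.
Orion wins → own bid $82.

Orion pays $82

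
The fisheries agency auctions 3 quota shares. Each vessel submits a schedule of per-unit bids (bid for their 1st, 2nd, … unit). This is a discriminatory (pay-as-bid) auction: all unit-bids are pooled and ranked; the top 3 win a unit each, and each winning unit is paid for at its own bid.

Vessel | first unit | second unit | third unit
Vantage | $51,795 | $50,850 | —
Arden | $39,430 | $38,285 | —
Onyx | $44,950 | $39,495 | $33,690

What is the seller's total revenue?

Total revenue: $147,595

Pooled unit-bids ranked (top 3): 51,795 (Vantage-1), 50,850 (Vantage-2), 44,950 (Onyx-1)
Next rejected bid: $39,495 (not a price — pay-as-bid).
Each winning unit pays its own bid.
Revenue = 51,795 + 50,850 + 44,950 = $147,595.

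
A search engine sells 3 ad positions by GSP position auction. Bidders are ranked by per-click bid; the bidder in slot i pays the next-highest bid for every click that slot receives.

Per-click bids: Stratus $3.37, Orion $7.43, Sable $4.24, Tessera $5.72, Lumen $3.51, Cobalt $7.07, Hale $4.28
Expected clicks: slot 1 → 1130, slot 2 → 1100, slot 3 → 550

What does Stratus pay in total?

Ranked by bid: $7.43 (Orion) > $7.07 (Cobalt) > $5.72 (Tessera) > $4.28 (Hale) > …
Stratus ranks below slot 3 → no slot, pays nothing.

Stratus pays $0.00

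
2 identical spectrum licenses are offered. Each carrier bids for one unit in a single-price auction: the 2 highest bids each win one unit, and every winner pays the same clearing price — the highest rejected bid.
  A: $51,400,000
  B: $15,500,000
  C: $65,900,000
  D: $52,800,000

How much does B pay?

B pays $0

Ordering the bids: 65,900,000 (C), 52,800,000 (D), 51,400,000 (A), 15,500,000 (B)
Winners (2 units): C, D.
First losing bid is A's $51,400,000, which sets the uniform price.
B does not win → pays $0.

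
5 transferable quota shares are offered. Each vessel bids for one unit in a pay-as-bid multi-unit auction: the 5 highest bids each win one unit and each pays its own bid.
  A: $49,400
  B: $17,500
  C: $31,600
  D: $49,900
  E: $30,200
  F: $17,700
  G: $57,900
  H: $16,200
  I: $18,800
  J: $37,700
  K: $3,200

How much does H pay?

Sorting: 57,900 (G), 49,900 (D), 49,400 (A), 37,700 (J), 31,600 (C), 30,200 (E), 18,800 (I), …
The 5 highest are G, D, A, J, C.
H does not win → $0.

H pays $0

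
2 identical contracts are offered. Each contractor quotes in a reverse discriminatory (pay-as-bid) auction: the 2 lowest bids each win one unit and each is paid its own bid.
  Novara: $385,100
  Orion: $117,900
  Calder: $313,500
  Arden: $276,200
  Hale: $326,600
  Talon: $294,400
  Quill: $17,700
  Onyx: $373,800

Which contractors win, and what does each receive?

Bids ranked low→high: 17,700 (Quill), 117,900 (Orion), 276,200 (Arden), 294,400 (Talon), …
Winners (2 units): Quill, Orion.
Each winner is paid its own bid: Quill $17,700, Orion $117,900.

Quill $17,700, Orion $117,900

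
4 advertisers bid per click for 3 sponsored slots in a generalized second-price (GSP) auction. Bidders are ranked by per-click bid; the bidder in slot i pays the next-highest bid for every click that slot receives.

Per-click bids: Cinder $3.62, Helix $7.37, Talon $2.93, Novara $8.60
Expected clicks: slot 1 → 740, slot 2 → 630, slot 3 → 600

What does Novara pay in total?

Novara pays $5453.80

Per-click bids in order: $8.60 (Novara) > $7.37 (Helix) > $3.62 (Cinder) > $2.93 (Talon)
Novara holds slot 1 → pays next bid $7.37 × 740 clicks = $5453.80.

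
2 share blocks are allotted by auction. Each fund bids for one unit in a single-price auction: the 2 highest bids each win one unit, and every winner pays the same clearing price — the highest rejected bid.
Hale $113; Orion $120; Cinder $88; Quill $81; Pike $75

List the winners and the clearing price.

Orion, Hale; each pays $88

Sorting: 120 (Orion), 113 (Hale), 88 (Cinder), 81 (Quill), …
Winners (2 units): Orion, Hale.
Clearing price = highest rejected bid = $88.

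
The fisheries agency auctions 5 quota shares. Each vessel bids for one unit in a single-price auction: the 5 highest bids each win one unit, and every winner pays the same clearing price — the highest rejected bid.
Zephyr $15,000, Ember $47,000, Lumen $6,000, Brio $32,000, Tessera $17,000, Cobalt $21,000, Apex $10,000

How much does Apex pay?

Bids ranked high→low: 47,000 (Ember), 32,000 (Brio), 21,000 (Cobalt), 17,000 (Tessera), 15,000 (Zephyr), 10,000 (Apex), 6,000 (Lumen)
The 5 highest are Ember, Brio, Cobalt, Tessera, Zephyr.
Clearing price = highest rejected bid = $10,000.
Apex does not win → pays $0.

Apex pays $0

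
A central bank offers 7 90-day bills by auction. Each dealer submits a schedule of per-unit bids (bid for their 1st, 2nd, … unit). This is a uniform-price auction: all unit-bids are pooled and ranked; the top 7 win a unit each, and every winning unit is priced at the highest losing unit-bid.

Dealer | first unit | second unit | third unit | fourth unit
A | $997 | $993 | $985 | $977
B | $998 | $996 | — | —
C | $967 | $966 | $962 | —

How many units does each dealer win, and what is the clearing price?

Merging the schedules and taking the best 7: 998 (B-1), 997 (A-1), 996 (B-2), 993 (A-2), 985 (A-3), 977 (A-4), 967 (C-1)
The (k+1)-th unit-bid is $966.
Allocation: A 4, B 2, C 1.

A 4, B 2, C 1; clearing price $966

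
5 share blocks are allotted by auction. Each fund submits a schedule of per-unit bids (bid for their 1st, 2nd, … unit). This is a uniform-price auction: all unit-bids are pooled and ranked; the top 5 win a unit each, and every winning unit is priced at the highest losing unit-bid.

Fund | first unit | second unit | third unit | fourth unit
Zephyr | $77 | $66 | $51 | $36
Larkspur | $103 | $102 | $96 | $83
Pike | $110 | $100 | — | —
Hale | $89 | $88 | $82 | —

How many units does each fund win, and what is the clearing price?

All unit-bids, highest first — top 5: 110 (Pike-1), 103 (Larkspur-1), 102 (Larkspur-2), 100 (Pike-2), 96 (Larkspur-3)
The (k+1)-th unit-bid is $89.
Allocation: Larkspur 3, Pike 2.

Larkspur 3, Pike 2; clearing price $89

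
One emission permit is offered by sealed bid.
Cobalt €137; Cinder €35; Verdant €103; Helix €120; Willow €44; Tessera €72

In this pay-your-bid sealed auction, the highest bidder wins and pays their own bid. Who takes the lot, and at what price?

Rule: the highest bidder wins and pays their own bid.
Bids in order: 137 (Cobalt) > 120 (Helix) > 103 (Verdant) > 72 (Tessera) > 44 (Willow) > 35 (Cinder)
First-price: Cobalt pays what they bid, €137.

Cobalt pays €137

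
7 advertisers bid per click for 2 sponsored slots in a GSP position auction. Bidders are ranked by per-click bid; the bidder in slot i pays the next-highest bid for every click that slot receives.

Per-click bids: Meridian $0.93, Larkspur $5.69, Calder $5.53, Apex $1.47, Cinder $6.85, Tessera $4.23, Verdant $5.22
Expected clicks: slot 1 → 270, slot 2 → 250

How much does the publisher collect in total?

Total revenue: $2918.80

Per-click bids in order: $6.85 (Cinder) > $5.69 (Larkspur) > $5.53 (Calder) > …
Slot 1: Cinder pays $5.69 × 270 = $1536.30
Slot 2: Larkspur pays $5.53 × 250 = $1382.50
Total = $2918.80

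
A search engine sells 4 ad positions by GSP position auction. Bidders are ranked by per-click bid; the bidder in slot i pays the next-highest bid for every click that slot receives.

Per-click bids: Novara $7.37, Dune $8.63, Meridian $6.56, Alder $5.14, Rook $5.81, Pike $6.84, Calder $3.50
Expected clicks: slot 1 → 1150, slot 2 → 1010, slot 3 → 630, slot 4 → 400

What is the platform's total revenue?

Ranked by bid: $8.63 (Dune) > $7.37 (Novara) > $6.84 (Pike) > $6.56 (Meridian) > $5.81 (Rook) > …
Slot 1: Dune pays $7.37 × 1150 = $8475.50
Slot 2: Novara pays $6.84 × 1010 = $6908.40
Slot 3: Pike pays $6.56 × 630 = $4132.80
Slot 4: Meridian pays $5.81 × 400 = $2324.00
Total = $21840.70

Total revenue: $21840.70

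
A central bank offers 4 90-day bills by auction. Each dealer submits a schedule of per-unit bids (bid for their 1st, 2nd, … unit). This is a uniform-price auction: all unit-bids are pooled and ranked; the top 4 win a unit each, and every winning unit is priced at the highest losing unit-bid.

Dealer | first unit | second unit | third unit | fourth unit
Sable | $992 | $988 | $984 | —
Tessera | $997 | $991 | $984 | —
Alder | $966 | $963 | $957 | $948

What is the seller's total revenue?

Merging the schedules and taking the best 4: 997 (Tessera-1), 992 (Sable-1), 991 (Tessera-2), 988 (Sable-2)
Highest rejected unit-bid = $984.
Allocation: Sable 2, Tessera 2. Every unit priced at $984.
Revenue = 4 × 984 = $3,936.

Total revenue: $3,936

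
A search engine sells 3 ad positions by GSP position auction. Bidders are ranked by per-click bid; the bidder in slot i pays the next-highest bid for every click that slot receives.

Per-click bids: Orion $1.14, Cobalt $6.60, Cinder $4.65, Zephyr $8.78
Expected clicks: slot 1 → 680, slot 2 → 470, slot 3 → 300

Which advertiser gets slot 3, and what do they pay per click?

Per-click bids in order: $8.78 (Zephyr) > $6.60 (Cobalt) > $4.65 (Cinder) > $1.14 (Orion)
Slot 3 goes to the third-ranked bidder, Cinder, who pays the next bid down: $1.14/click.

Cinder; $1.14 per click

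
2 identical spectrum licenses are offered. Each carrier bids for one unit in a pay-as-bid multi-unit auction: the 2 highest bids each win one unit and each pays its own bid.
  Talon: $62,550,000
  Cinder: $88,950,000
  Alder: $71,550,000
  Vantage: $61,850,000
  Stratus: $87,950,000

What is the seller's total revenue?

Sorting: 88,950,000 (Cinder), 87,950,000 (Stratus), 71,550,000 (Alder), 62,550,000 (Talon), …
The 2 highest are Cinder, Stratus.
Total revenue = 88,950,000 + 87,950,000 = $176,900,000.

Total revenue: $176,900,000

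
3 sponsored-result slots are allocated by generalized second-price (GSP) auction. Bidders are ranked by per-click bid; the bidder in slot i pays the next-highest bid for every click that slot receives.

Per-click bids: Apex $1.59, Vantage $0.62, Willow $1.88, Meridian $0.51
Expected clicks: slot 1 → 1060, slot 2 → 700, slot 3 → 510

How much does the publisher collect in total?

Total revenue: $2379.50

Sorting advertisers: $1.88 (Willow) > $1.59 (Apex) > $0.62 (Vantage) > $0.51 (Meridian)
Slot 1: Willow pays $1.59 × 1060 = $1685.40
Slot 2: Apex pays $0.62 × 700 = $434.00
Slot 3: Vantage pays $0.51 × 510 = $260.10
Total = $2379.50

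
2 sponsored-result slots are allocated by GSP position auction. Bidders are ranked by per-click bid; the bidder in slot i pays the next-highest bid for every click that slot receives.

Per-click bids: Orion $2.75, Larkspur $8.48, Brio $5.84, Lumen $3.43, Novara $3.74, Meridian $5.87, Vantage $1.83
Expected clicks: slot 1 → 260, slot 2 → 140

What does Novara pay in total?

Per-click bids in order: $8.48 (Larkspur) > $5.87 (Meridian) > $5.84 (Brio) > …
Novara ranks below slot 2 → no slot, pays nothing.

Novara pays $0.00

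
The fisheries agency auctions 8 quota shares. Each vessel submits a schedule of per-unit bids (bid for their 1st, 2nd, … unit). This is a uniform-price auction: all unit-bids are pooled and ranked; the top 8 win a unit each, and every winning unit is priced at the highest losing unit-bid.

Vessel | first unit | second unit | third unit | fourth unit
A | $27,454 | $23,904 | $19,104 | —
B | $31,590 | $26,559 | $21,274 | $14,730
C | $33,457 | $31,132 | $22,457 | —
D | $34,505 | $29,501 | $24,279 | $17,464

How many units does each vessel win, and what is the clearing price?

A 1, B 2, C 2, D 3; clearing price $23,904

Merging the schedules and taking the best 8: 34,505 (D-1), 33,457 (C-1), 31,590 (B-1), 31,132 (C-2), 29,501 (D-2), 27,454 (A-1), 26,559 (B-2), 24,279 (D-3)
The (k+1)-th unit-bid is $23,904.
Allocation: A 1, B 2, C 2, D 3.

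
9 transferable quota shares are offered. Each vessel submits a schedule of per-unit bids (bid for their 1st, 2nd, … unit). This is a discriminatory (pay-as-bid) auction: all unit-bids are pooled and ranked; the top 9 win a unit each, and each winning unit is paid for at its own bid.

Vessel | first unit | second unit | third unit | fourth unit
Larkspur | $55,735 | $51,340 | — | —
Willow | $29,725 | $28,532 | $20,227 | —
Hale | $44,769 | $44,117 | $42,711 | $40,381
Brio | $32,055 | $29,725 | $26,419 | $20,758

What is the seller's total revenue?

Total revenue: $370,558

Pooled unit-bids ranked (top 9): 55,735 (Larkspur-1), 51,340 (Larkspur-2), 44,769 (Hale-1), 44,117 (Hale-2), 42,711 (Hale-3), 40,381 (Hale-4), 32,055 (Brio-1), 29,725 (Willow-1), 29,725 (Brio-2)
Next rejected bid: $28,532 (not a price — pay-as-bid).
Each winning unit pays its own bid.
Revenue = 55,735 + 51,340 + 44,769 + 44,117 + 42,711 + 40,381 + 32,055 + 29,725 + 29,725 = $370,558.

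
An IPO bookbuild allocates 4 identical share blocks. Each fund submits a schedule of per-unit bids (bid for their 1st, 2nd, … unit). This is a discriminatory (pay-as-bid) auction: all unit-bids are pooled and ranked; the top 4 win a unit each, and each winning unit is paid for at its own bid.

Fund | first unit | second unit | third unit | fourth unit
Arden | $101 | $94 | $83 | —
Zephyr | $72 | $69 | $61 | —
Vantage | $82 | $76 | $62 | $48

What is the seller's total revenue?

All unit-bids, highest first — top 4: 101 (Arden-1), 94 (Arden-2), 83 (Arden-3), 82 (Vantage-1)
Next rejected bid: $76 (not a price — pay-as-bid).
Each winning unit pays its own bid.
Revenue = 101 + 94 + 83 + 82 = $360.

Total revenue: $360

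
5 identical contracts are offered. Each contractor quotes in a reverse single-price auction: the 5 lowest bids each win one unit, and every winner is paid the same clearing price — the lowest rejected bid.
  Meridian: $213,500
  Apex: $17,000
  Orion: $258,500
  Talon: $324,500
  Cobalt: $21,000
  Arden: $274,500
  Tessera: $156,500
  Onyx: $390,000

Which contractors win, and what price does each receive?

Apex, Cobalt, Tessera, Meridian, Orion; each is paid $274,500

Sorting: 17,000 (Apex), 21,000 (Cobalt), 156,500 (Tessera), 213,500 (Meridian), 258,500 (Orion), 274,500 (Arden), 324,500 (Talon), …
Winners (5 units): Apex, Cobalt, Tessera, Meridian, Orion.
Lowest unsuccessful bid: $274,500 → clearing price.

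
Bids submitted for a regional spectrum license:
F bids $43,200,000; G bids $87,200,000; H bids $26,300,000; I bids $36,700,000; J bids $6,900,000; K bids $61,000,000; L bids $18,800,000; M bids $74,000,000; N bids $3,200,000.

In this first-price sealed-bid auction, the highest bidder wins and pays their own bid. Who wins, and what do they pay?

Rule: the highest bidder wins and pays their own bid.
Sorting bids: 87,200,000 (G) > 74,000,000 (M) > 61,000,000 (K) > 43,200,000 (F) > 36,700,000 (I) > 26,300,000 (H) > …
G has the highest bid and pays exactly that: $87,200,000.

G pays $87,200,000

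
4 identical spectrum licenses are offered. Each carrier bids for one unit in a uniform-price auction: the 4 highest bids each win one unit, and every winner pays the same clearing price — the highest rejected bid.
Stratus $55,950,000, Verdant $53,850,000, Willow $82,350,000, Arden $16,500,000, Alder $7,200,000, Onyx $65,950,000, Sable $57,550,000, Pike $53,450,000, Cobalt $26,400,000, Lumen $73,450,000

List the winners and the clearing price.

Sorting: 82,350,000 (Willow), 73,450,000 (Lumen), 65,950,000 (Onyx), 57,550,000 (Sable), 55,950,000 (Stratus), 53,850,000 (Verdant), …
The 4 highest are Willow, Lumen, Onyx, Sable.
Highest unsuccessful bid: $55,950,000 → clearing price.

Willow, Lumen, Onyx, Sable; each pays $55,950,000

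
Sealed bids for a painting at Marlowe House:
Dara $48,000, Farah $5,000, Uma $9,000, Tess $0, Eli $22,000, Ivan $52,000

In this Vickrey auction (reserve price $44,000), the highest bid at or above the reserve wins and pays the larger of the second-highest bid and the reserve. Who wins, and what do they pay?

Ivan pays $48,000

Sorting bids: 52,000 (Ivan) > 48,000 (Dara) > 22,000 (Eli) > 9,000 (Uma) > 5,000 (Farah) > 0 (Tess)
Highest eligible bid: Ivan at $52,000.
max(second-highest $48,000, reserve $44,000) = $48,000; the reserve does not bind.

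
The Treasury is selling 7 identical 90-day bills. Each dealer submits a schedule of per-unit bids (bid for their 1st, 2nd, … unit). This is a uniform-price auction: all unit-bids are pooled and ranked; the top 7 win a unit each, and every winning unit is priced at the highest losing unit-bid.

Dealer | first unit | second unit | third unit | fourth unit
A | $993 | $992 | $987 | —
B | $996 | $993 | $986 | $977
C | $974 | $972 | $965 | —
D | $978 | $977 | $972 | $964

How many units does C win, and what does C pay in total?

All unit-bids, highest first — top 7: 996 (B-1), 993 (A-1), 993 (B-2), 992 (A-2), 987 (A-3), 986 (B-3), 978 (D-1)
Highest rejected unit-bid = $977.
C wins 0 unit(s) at $977 each.

C: 0 units, pays $0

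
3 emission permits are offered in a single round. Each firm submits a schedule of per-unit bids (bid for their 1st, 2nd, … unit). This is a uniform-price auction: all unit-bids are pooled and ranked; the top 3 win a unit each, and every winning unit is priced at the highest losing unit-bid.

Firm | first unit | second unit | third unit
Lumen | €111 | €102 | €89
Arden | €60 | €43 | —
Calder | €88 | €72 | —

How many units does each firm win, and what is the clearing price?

Merging the schedules and taking the best 3: 111 (Lumen-1), 102 (Lumen-2), 89 (Lumen-3)
First bid not allocated: €88.
Allocation: Lumen 3.

Lumen 3; clearing price €88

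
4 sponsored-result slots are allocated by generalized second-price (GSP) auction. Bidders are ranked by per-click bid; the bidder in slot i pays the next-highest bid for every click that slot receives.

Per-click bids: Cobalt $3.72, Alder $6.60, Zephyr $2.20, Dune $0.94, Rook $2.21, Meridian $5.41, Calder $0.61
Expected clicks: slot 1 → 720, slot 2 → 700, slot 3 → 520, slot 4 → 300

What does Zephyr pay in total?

Zephyr pays $0.00

Sorting advertisers: $6.60 (Alder) > $5.41 (Meridian) > $3.72 (Cobalt) > $2.21 (Rook) > $2.20 (Zephyr) > …
Zephyr ranks below slot 4 → no slot, pays nothing.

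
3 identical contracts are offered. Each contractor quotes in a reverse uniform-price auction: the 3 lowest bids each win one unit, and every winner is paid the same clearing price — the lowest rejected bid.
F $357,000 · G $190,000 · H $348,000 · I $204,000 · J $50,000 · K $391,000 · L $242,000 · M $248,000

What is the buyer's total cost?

Total cost: $726,000

Bids ranked low→high: 50,000 (J), 190,000 (G), 204,000 (I), 242,000 (L), 248,000 (M), …
The 3 lowest are J, G, I.
First losing bid is L's $242,000, which sets the uniform price.
Total cost = 3 × $242,000 = $726,000.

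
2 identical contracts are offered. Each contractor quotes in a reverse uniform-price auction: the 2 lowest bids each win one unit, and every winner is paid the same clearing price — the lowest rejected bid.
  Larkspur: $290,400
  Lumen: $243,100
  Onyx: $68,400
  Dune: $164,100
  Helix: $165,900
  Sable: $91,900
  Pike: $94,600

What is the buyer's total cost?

Sorting: 68,400 (Onyx), 91,900 (Sable), 94,600 (Pike), 164,100 (Dune), …
The 2 lowest are Onyx, Sable.
Clearing price = lowest rejected bid = $94,600.
Total cost = 2 × $94,600 = $189,200.

Total cost: $189,200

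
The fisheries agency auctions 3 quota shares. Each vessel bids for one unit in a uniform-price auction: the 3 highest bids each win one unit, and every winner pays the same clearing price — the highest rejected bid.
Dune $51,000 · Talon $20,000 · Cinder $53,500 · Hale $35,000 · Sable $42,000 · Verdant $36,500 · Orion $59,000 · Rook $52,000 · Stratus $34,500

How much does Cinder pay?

Cinder pays $51,000

Bids ranked high→low: 59,000 (Orion), 53,500 (Cinder), 52,000 (Rook), 51,000 (Dune), 42,000 (Sable), …
Top 3: Orion, Cinder, Rook.
First losing bid is Dune's $51,000, which sets the uniform price.
Cinder wins → pays $51,000.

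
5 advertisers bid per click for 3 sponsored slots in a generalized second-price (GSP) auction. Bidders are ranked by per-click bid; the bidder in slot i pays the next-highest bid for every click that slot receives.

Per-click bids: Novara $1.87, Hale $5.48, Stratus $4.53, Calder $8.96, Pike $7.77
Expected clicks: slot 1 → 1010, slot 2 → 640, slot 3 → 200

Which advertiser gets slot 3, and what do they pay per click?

Hale; $4.53 per click

Sorting advertisers: $8.96 (Calder) > $7.77 (Pike) > $5.48 (Hale) > $4.53 (Stratus) > …
Slot 3 goes to the third-ranked bidder, Hale, who pays the next bid down: $4.53/click.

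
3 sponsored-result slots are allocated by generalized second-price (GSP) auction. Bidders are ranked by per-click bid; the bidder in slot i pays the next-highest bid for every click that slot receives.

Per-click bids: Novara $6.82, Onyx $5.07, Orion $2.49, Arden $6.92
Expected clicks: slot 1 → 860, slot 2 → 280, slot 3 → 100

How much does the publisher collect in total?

Sorting advertisers: $6.92 (Arden) > $6.82 (Novara) > $5.07 (Onyx) > $2.49 (Orion)
Slot 1: Arden pays $6.82 × 860 = $5865.20
Slot 2: Novara pays $5.07 × 280 = $1419.60
Slot 3: Onyx pays $2.49 × 100 = $249.00
Total = $7533.80

Total revenue: $7533.80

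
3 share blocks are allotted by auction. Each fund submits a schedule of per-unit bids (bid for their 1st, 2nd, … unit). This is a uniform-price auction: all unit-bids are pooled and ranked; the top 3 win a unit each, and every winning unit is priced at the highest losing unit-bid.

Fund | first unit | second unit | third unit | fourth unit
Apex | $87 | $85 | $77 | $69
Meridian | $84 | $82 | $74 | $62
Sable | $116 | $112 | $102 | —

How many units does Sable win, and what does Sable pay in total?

Pooled unit-bids ranked (top 3): 116 (Sable-1), 112 (Sable-2), 102 (Sable-3)
The (k+1)-th unit-bid is $87.
Sable wins 3 unit(s) at $87 each.

Sable: 3 units, pays $261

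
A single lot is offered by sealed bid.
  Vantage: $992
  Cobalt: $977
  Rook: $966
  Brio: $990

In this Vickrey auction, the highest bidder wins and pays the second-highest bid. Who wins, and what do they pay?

Bids ranked: 992 (Vantage) > 990 (Brio) > 977 (Cobalt) > 966 (Rook)
Vantage is highest; pays the second-highest bid, $990.

Vantage pays $990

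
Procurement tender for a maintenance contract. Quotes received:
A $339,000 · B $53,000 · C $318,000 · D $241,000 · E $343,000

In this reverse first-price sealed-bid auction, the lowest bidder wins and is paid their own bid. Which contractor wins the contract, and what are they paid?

Rule: the lowest bidder wins and is paid their own bid.
Sorting bids: 53,000 (B) < 241,000 (D) < 318,000 (C) < 339,000 (A) < 343,000 (E)
B is lowest → is paid own bid, $53,000.

B is paid $53,000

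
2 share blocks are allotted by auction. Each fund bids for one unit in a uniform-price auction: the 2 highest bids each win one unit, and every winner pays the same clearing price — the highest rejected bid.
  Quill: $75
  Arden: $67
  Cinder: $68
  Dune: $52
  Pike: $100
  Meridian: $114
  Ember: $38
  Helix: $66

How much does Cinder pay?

Cinder pays $0

Sorting: 114 (Meridian), 100 (Pike), 75 (Quill), 68 (Cinder), …
Winners (2 units): Meridian, Pike.
Highest unsuccessful bid: $75 → clearing price.
Cinder does not win → pays $0.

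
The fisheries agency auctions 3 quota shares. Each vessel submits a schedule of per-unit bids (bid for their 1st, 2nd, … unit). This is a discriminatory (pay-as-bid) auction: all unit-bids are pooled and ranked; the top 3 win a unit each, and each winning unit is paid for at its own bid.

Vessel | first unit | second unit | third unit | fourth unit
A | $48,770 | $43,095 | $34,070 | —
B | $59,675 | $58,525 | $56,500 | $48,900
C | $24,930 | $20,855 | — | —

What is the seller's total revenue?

All unit-bids, highest first — top 3: 59,675 (B-1), 58,525 (B-2), 56,500 (B-3)
Next rejected bid: $48,900 (not a price — pay-as-bid).
Each winning unit pays its own bid.
Revenue = 59,675 + 58,525 + 56,500 = $174,700.

Total revenue: $174,700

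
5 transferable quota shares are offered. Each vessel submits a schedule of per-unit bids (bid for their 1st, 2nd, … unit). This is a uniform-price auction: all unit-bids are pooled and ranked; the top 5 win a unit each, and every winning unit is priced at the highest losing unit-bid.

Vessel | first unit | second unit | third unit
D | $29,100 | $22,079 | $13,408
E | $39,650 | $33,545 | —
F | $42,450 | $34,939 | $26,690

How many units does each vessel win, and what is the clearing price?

D 1, E 2, F 2; clearing price $26,690

Merging the schedules and taking the best 5: 42,450 (F-1), 39,650 (E-1), 34,939 (F-2), 33,545 (E-2), 29,100 (D-1)
Highest rejected unit-bid = $26,690.
Allocation: D 1, E 2, F 2.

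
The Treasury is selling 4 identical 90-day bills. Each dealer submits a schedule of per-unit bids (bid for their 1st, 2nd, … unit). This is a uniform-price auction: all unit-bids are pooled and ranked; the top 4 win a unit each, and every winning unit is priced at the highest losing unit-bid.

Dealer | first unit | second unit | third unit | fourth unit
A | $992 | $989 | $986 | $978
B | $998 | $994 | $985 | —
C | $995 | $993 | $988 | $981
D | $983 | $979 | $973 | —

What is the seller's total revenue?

Pooled unit-bids ranked (top 4): 998 (B-1), 995 (C-1), 994 (B-2), 993 (C-2)
Highest rejected unit-bid = $992.
Allocation: B 2, C 2. Every unit priced at $992.
Revenue = 4 × 992 = $3,968.

Total revenue: $3,968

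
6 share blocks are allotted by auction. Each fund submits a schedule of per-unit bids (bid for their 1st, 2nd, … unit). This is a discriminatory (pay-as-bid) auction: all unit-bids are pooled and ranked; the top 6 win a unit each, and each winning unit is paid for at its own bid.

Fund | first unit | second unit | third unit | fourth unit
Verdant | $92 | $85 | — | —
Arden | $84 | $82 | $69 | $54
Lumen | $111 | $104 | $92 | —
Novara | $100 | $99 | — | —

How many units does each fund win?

Pooled unit-bids ranked (top 6): 111 (Lumen-1), 104 (Lumen-2), 100 (Novara-1), 99 (Novara-2), 92 (Verdant-1), 92 (Lumen-3)
Next rejected bid: $85 (not a price — pay-as-bid).
Allocation: Lumen 3, Novara 2, Verdant 1.

Lumen 3, Novara 2, Verdant 1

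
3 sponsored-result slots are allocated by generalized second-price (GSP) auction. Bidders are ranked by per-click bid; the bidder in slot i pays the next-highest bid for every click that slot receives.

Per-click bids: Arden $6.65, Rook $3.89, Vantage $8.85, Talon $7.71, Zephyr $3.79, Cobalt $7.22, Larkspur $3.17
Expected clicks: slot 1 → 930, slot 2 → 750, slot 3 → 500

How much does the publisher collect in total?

Sorting advertisers: $8.85 (Vantage) > $7.71 (Talon) > $7.22 (Cobalt) > $6.65 (Arden) > …
Slot 1: Vantage pays $7.71 × 930 = $7170.30
Slot 2: Talon pays $7.22 × 750 = $5415.00
Slot 3: Cobalt pays $6.65 × 500 = $3325.00
Total = $15910.30

Total revenue: $15910.30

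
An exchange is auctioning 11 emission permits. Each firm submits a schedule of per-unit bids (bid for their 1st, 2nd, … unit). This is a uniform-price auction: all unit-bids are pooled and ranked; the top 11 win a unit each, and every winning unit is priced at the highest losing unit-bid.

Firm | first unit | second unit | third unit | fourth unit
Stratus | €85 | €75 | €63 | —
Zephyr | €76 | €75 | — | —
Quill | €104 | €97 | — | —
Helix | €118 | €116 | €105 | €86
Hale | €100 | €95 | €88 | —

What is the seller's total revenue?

All unit-bids, highest first — top 11: 118 (Helix-1), 116 (Helix-2), 105 (Helix-3), 104 (Quill-1), 100 (Hale-1), 97 (Quill-2), 95 (Hale-2), 88 (Hale-3), 86 (Helix-4), 85 (Stratus-1), 76 (Zephyr-1)
The (k+1)-th unit-bid is €75.
Allocation: Hale 3, Helix 4, Quill 2, Stratus 1, Zephyr 1. Every unit priced at €75.
Revenue = 11 × 75 = €825.

Total revenue: €825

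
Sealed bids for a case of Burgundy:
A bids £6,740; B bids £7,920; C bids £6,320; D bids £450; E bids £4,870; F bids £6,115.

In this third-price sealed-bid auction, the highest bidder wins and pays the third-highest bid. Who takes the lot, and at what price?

B pays £6,320

Sorting bids: 7,920 (B) > 6,740 (A) > 6,320 (C) > 6,115 (F) > 4,870 (E) > 450 (D)
B wins; payment is bid #3 in the ranking = £6,320.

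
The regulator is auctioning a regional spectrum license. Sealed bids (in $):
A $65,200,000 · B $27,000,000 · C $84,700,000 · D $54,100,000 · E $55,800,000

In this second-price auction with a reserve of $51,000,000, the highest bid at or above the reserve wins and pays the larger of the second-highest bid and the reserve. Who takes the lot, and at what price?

C pays $65,200,000

Rule: the highest bid at or above the reserve wins and pays the larger of the second-highest bid and the reserve.
Bids ranked: 84,700,000 (C) > 65,200,000 (A) > 55,800,000 (E) > 54,100,000 (D) > 27,000,000 (B)
C has the top bid at or above the reserve ($84,700,000).
Second-highest bid $65,200,000 exceeds the reserve $51,000,000 → payment $65,200,000.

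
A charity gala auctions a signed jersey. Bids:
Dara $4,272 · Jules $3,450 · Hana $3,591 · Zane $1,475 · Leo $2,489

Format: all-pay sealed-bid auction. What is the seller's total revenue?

Bids in order: 4,272 (Dara) > 3,591 (Hana) > 3,450 (Jules) > 2,489 (Leo) > 1,475 (Zane)
Dara wins with the top bid; all bids are sunk regardless.
Every bidder forfeits their bid regardless of winning.
Revenue = 4,272 + 3,450 + 3,591 + 1,475 + 2,489 = $15,277.

Total revenue: $15,277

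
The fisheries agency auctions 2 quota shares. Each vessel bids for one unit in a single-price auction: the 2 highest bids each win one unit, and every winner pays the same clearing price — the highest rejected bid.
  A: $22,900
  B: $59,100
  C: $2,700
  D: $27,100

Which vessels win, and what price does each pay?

Bids ranked high→low: 59,100 (B), 27,100 (D), 22,900 (A), 2,700 (C)
Winners (2 units): B, D.
First losing bid is A's $22,900, which sets the uniform price.

B, D; each pays $22,900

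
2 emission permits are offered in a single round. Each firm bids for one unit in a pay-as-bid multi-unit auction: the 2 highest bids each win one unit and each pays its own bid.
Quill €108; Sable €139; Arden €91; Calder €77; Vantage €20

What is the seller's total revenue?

Total revenue: €247

Ordering the bids: 139 (Sable), 108 (Quill), 91 (Arden), 77 (Calder), …
Top 2: Sable, Quill.
Total revenue = 139 + 108 = €247.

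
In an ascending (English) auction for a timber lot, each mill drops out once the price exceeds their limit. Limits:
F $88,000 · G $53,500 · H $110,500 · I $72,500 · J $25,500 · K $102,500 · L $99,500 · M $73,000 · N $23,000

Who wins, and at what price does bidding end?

Open ascending-bid auction: the price rises until one bidder remains; the winner pays the price at which the last rival dropped out.
Limits in order: 110,500 (H) > 102,500 (K) > 99,500 (L) > 88,000 (F) > 73,000 (M) > 72,500 (I) > …
Once the price passes $102,500, only H is left; the hammer falls at K's limit of $102,500.

H wins at $102,500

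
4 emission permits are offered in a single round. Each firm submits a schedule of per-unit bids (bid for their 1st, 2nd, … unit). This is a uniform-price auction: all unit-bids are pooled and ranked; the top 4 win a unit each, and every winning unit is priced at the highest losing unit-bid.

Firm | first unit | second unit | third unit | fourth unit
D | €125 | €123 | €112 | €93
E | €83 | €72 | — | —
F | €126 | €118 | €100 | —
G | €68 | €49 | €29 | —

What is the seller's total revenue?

Total revenue: €448

Pooled unit-bids ranked (top 4): 126 (F-1), 125 (D-1), 123 (D-2), 118 (F-2)
First bid not allocated: €112.
Allocation: D 2, F 2. Every unit priced at €112.
Revenue = 4 × 112 = €448.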